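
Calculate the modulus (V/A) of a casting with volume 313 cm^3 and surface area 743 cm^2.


Formula: Casting Modulus M = V / A
M = 313 cm^3 / 743 cm^2 = 0.4213 cm

Answer: 0.4213 cm


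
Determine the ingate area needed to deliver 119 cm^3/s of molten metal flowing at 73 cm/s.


Formula: A_ingate = Q / v  (continuity equation)
A = 119 cm^3/s / 73 cm/s = 1.6301 cm^2

1.6301 cm^2


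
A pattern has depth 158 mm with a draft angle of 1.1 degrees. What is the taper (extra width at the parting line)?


Formula: taper = depth * tan(draft_angle)
tan(1.1 deg) = 0.0192010
taper = 158 mm * 0.0192010 = 3.0338 mm

Final answer: 3.0338 mm


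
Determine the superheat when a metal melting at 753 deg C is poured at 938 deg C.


Formula: Superheat = T_pour - T_melt
Superheat = 938 - 753 = 185 deg C

185 deg C


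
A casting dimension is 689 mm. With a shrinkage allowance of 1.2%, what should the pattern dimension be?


Formula: L_pattern = L_casting * (1 + shrinkage_rate/100)
Shrinkage factor = 1 + 1.2/100 = 1.012
L_pattern = 689 mm * 1.012 = 697.2680 mm


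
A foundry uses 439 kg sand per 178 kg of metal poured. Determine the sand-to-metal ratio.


Formula: Sand-to-Metal Ratio = W_sand / W_metal
Ratio = 439 kg / 178 kg = 2.4663


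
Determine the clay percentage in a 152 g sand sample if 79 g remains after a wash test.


Formula: Clay% = (W_total - W_washed) / W_total * 100
Clay mass = 152 - 79 = 73 g
Clay% = 73 / 152 * 100 = 48.0263%


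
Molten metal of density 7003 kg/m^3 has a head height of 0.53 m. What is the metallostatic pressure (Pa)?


Formula: P = rho * g * h
rho * g = 7003 * 9.81 = 68699.43 N/m^3
P = 68699.43 * 0.53 = 36410.6979 Pa


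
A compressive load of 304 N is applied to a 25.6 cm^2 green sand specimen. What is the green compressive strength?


Formula: Compressive Strength = Force / Area
Strength = 304 N / 25.6 cm^2 = 11.8750 N/cm^2

Final answer: 11.8750 N/cm^2


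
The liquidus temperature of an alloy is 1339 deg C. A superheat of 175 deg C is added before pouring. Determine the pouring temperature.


Formula: T_pour = T_melt + Superheat
T_pour = 1339 + 175 = 1514 deg C

Answer: 1514 deg C


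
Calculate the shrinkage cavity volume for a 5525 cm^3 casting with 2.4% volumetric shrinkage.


Formula: V_shrink = V_casting * shrinkage_pct / 100
V_shrink = 5525 cm^3 * 2.4 / 100 = 132.6000 cm^3


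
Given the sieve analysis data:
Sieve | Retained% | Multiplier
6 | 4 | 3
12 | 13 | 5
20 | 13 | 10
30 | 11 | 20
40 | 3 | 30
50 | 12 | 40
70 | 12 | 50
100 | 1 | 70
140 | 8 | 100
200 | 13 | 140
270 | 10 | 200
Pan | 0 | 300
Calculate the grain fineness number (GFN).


Formula: GFN = sum(pct * multiplier) / sum(pct)
sum(pct * multiplier) = 6287
sum(pct) = 100
GFN = 6287 / 100 = 62.87

Answer: 62.87


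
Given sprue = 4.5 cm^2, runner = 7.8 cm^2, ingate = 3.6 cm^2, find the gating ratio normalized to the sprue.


Sprue:Runner:Ingate = 1 : 7.8/4.5 : 3.6/4.5 = 1:1.73:0.80

1:1.73:0.80


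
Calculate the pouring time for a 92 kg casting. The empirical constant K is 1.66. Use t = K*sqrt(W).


Formula: t = K * sqrt(W)
sqrt(W) = sqrt(92) = 9.59166
t = 1.66 * 9.59166 = 15.9222 s

Answer: 15.9222 s


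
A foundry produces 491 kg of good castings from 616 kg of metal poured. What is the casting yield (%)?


Formula: Casting Yield = (W_good / W_total) * 100
Yield = (491 kg / 616 kg) * 100 = 79.7078%


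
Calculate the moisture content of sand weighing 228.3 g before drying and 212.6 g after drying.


Formula: MC = (W_wet - W_dry) / W_wet * 100
Water mass = 228.3 - 212.6 = 15.7 g
MC = 15.7 / 228.3 * 100 = 6.8769%


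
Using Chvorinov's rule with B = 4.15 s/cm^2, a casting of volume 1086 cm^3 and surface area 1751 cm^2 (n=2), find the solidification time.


Formula: t_s = B * (V/A)^n  (Chvorinov's rule, n=2)
Modulus M = V/A = 1086/1751 = 0.620217 cm
M^2 = 0.620217^2 = 0.384669 cm^2
t_s = 4.15 * 0.384669 = 1.5964 s

Final answer: 1.5964 s


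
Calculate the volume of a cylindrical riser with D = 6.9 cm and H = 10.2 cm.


Formula: V = pi * (D/2)^2 * H  (cylinder volume)
Radius = D/2 = 6.9/2 = 3.45 cm
V = pi * 3.45^2 * 10.2 = 381.4066 cm^3


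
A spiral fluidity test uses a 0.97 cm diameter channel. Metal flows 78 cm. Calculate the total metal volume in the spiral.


Formula: V = pi * (d/2)^2 * L  (cylinder volume)
Radius = 0.97/2 = 0.485 cm
V = pi * 0.485^2 * 78 = 57.6405 cm^3

57.6405 cm^3


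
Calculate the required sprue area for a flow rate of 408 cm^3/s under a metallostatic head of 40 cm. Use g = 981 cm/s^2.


Formula: v = sqrt(2*g*h), A = Q/v
Velocity: v = sqrt(2 * 981 * 40) = sqrt(78480) = 280.1428 cm/s
Sprue area: A = Q / v = 408 / 280.1428 = 1.4564 cm^2

Answer: 1.4564 cm^2


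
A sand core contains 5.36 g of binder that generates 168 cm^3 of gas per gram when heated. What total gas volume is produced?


Formula: V_gas = W_binder * gas_evolution_rate
V = 5.36 g * 168 cm^3/g = 900.4800 cm^3

Answer: 900.4800 cm^3


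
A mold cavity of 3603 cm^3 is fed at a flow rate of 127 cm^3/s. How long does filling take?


Formula: t_fill = V_mold / Q_flow
t = 3603 cm^3 / 127 cm^3/s = 28.3701 s

28.3701 s


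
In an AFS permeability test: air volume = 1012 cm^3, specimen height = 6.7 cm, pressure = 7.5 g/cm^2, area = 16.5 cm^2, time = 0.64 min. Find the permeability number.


Formula: Permeability Number P = (V * H) / (p * A * t)
Numerator: V * H = 1012 * 6.7 = 6780.4
Denominator: p * A * t = 7.5 * 16.5 * 0.64 = 79.2
P = 6780.4 / 79.2 = 85.6111

85.6111


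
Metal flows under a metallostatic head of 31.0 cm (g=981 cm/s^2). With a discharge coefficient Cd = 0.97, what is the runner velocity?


Formula: v = Cd * sqrt(2 * g * h)  (Torricelli with discharge coefficient)
2*g*h = 2 * 981 * 31.0 = 60822.0 cm^2/s^2
sqrt(60822.0) = 246.62117 cm/s
v = 0.97 * 246.62117 = 239.2225 cm/s

239.2225 cm/s


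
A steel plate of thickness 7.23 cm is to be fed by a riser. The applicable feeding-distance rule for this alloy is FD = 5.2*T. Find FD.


Formula: FD = 5.2 * T  (riser feeding-distance rule)
FD = 5.2 * 7.23 cm = 37.5960 cm

Final answer: 37.5960 cm


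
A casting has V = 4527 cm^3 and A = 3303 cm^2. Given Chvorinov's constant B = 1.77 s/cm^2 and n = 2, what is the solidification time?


Formula: t_s = B * (V/A)^n  (Chvorinov's rule, n=2)
Modulus M = V/A = 4527/3303 = 1.370572 cm
M^2 = 1.370572^2 = 1.878468 cm^2
t_s = 1.77 * 1.878468 = 3.3249 s


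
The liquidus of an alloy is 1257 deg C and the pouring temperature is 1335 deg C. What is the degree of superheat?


Formula: Superheat = T_pour - T_melt
Superheat = 1335 - 1257 = 78 deg C

Answer: 78 deg C


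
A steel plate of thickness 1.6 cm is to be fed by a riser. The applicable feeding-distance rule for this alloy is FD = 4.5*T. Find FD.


Formula: FD = 4.5 * T  (riser feeding-distance rule)
FD = 4.5 * 1.6 cm = 7.2000 cm


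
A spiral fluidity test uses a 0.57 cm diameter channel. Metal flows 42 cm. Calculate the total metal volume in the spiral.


Formula: V = pi * (d/2)^2 * L  (cylinder volume)
Radius = 0.57/2 = 0.285 cm
V = pi * 0.285^2 * 42 = 10.7174 cm^3


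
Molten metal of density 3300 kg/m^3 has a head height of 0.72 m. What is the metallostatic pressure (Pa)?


Formula: P = rho * g * h
rho * g = 3300 * 9.81 = 32373.0 N/m^3
P = 32373.0 * 0.72 = 23308.5600 Pa


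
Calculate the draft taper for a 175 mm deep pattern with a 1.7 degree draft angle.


Formula: taper = depth * tan(draft_angle)
tan(1.7 deg) = 0.0296793
taper = 175 mm * 0.0296793 = 5.1939 mm

Final answer: 5.1939 mm


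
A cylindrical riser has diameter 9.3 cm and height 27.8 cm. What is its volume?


Formula: V = pi * (D/2)^2 * H  (cylinder volume)
Radius = D/2 = 9.3/2 = 4.65 cm
V = pi * 4.65^2 * 27.8 = 1888.4286 cm^3


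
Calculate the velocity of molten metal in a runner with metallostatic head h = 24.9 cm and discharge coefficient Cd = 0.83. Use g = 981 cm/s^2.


Formula: v = Cd * sqrt(2 * g * h)  (Torricelli with discharge coefficient)
2*g*h = 2 * 981 * 24.9 = 48853.8 cm^2/s^2
sqrt(48853.8) = 221.02896 cm/s
v = 0.83 * 221.02896 = 183.4540 cm/s

Final answer: 183.4540 cm/s


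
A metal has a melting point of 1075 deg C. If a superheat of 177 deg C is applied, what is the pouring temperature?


Formula: T_pour = T_melt + Superheat
T_pour = 1075 + 177 = 1252 deg C

Answer: 1252 deg C


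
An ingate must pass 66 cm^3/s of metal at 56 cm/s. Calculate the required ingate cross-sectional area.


Formula: A_ingate = Q / v  (continuity equation)
A = 66 cm^3/s / 56 cm/s = 1.1786 cm^2


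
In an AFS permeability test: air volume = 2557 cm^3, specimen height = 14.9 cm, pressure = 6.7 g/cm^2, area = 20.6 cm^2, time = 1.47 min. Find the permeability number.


Formula: Permeability Number P = (V * H) / (p * A * t)
Numerator: V * H = 2557 * 14.9 = 38099.3
Denominator: p * A * t = 6.7 * 20.6 * 1.47 = 202.8894
P = 38099.3 / 202.8894 = 187.7836

187.7836


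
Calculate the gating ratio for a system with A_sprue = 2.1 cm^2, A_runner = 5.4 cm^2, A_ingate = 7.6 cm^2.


Sprue:Runner:Ingate = 1 : 5.4/2.1 : 7.6/2.1 = 1:2.57:3.62

Final answer: 1:2.57:3.62


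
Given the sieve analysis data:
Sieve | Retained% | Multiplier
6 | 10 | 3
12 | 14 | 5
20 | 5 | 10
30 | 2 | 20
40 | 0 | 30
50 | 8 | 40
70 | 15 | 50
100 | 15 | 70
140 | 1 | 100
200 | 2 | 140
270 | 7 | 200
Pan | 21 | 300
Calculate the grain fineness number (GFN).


Formula: GFN = sum(pct * multiplier) / sum(pct)
sum(pct * multiplier) = 10390
sum(pct) = 100
GFN = 10390 / 100 = 103.90

103.90


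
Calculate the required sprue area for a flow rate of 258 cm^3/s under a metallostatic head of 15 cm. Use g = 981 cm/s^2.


Formula: v = sqrt(2*g*h), A = Q/v
Velocity: v = sqrt(2 * 981 * 15) = sqrt(29430) = 171.5517 cm/s
Sprue area: A = Q / v = 258 / 171.5517 = 1.5039 cm^2

Final answer: 1.5039 cm^2


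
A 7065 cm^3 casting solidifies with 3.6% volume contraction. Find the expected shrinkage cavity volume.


Formula: V_shrink = V_casting * shrinkage_pct / 100
V_shrink = 7065 cm^3 * 3.6 / 100 = 254.3400 cm^3

Final answer: 254.3400 cm^3


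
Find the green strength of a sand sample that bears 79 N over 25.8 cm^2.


Formula: Compressive Strength = Force / Area
Strength = 79 N / 25.8 cm^2 = 3.0620 N/cm^2

Answer: 3.0620 N/cm^2


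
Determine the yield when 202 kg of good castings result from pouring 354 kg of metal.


Formula: Casting Yield = (W_good / W_total) * 100
Yield = (202 kg / 354 kg) * 100 = 57.0621%

57.0621%


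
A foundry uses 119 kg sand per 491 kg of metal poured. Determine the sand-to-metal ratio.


Formula: Sand-to-Metal Ratio = W_sand / W_metal
Ratio = 119 kg / 491 kg = 0.2424


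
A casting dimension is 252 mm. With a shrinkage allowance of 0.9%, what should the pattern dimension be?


Formula: L_pattern = L_casting * (1 + shrinkage_rate/100)
Shrinkage factor = 1 + 0.9/100 = 1.009
L_pattern = 252 mm * 1.009 = 254.2680 mm

254.2680 mm


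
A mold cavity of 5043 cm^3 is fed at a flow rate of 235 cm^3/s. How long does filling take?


Formula: t_fill = V_mold / Q_flow
t = 5043 cm^3 / 235 cm^3/s = 21.4596 s


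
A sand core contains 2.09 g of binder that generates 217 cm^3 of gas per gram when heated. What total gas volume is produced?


Formula: V_gas = W_binder * gas_evolution_rate
V = 2.09 g * 217 cm^3/g = 453.5300 cm^3

Final answer: 453.5300 cm^3


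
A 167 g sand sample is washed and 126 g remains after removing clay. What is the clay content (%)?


Formula: Clay% = (W_total - W_washed) / W_total * 100
Clay mass = 167 - 126 = 41 g
Clay% = 41 / 167 * 100 = 24.5509%

Final answer: 24.5509%


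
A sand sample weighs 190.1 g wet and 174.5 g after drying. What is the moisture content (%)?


Formula: MC = (W_wet - W_dry) / W_wet * 100
Water mass = 190.1 - 174.5 = 15.6 g
MC = 15.6 / 190.1 * 100 = 8.2062%

8.2062%


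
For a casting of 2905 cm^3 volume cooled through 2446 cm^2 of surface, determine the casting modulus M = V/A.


Formula: Casting Modulus M = V / A
M = 2905 cm^3 / 2446 cm^2 = 1.1877 cm

Answer: 1.1877 cm


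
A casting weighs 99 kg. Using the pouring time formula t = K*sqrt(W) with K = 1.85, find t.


Formula: t = K * sqrt(W)
sqrt(W) = sqrt(99) = 9.94987
t = 1.85 * 9.94987 = 18.4073 s

Final answer: 18.4073 s


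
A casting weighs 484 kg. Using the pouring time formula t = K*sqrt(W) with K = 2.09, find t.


Formula: t = K * sqrt(W)
sqrt(W) = sqrt(484) = 22.00000
t = 2.09 * 22.00000 = 45.9800 s

Answer: 45.9800 s


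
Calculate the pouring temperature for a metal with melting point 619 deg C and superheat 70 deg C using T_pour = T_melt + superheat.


Formula: T_pour = T_melt + Superheat
T_pour = 619 + 70 = 689 deg C

689 deg C


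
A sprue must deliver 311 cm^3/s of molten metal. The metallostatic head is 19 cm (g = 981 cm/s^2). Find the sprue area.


Formula: v = sqrt(2*g*h), A = Q/v
Velocity: v = sqrt(2 * 981 * 19) = sqrt(37278) = 193.0751 cm/s
Sprue area: A = Q / v = 311 / 193.0751 = 1.6108 cm^2

Answer: 1.6108 cm^2


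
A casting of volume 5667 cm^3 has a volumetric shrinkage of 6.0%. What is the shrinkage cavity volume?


Formula: V_shrink = V_casting * shrinkage_pct / 100
V_shrink = 5667 cm^3 * 6.0 / 100 = 340.0200 cm^3

Final answer: 340.0200 cm^3


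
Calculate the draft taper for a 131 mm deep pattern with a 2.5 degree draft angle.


Formula: taper = depth * tan(draft_angle)
tan(2.5 deg) = 0.0436609
taper = 131 mm * 0.0436609 = 5.7196 mm

Answer: 5.7196 mm


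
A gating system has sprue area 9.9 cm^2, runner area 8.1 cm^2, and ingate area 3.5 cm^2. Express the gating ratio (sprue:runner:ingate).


Sprue:Runner:Ingate = 1 : 8.1/9.9 : 3.5/9.9 = 1:0.82:0.35


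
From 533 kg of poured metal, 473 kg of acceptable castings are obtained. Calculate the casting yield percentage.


Formula: Casting Yield = (W_good / W_total) * 100
Yield = (473 kg / 533 kg) * 100 = 88.7430%

Answer: 88.7430%


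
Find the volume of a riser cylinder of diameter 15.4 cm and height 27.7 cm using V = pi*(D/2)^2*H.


Formula: V = pi * (D/2)^2 * H  (cylinder volume)
Radius = D/2 = 15.4/2 = 7.7 cm
V = pi * 7.7^2 * 27.7 = 5159.5413 cm^3

Answer: 5159.5413 cm^3


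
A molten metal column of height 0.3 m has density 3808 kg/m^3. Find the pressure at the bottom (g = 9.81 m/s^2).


Formula: P = rho * g * h
rho * g = 3808 * 9.81 = 37356.48 N/m^3
P = 37356.48 * 0.3 = 11206.9440 Pa


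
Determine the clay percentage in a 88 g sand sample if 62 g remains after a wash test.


Formula: Clay% = (W_total - W_washed) / W_total * 100
Clay mass = 88 - 62 = 26 g
Clay% = 26 / 88 * 100 = 29.5455%


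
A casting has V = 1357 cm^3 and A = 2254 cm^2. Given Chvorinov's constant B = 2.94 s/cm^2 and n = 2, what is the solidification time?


Formula: t_s = B * (V/A)^n  (Chvorinov's rule, n=2)
Modulus M = V/A = 1357/2254 = 0.602041 cm
M^2 = 0.602041^2 = 0.362453 cm^2
t_s = 2.94 * 0.362453 = 1.0656 s

Final answer: 1.0656 s


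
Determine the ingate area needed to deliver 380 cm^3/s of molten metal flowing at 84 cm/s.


Formula: A_ingate = Q / v  (continuity equation)
A = 380 cm^3/s / 84 cm/s = 4.5238 cm^2

4.5238 cm^2


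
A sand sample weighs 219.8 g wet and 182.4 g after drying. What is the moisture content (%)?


Formula: MC = (W_wet - W_dry) / W_wet * 100
Water mass = 219.8 - 182.4 = 37.4 g
MC = 37.4 / 219.8 * 100 = 17.0155%

17.0155%


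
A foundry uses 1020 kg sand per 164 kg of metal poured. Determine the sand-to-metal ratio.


Formula: Sand-to-Metal Ratio = W_sand / W_metal
Ratio = 1020 kg / 164 kg = 6.2195

Final answer: 6.2195


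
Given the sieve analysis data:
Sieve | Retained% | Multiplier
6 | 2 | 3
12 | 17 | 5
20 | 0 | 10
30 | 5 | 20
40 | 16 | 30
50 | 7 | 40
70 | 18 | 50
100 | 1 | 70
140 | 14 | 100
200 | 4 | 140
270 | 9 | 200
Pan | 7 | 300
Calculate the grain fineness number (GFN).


Formula: GFN = sum(pct * multiplier) / sum(pct)
sum(pct * multiplier) = 7781
sum(pct) = 100
GFN = 7781 / 100 = 77.81

77.81


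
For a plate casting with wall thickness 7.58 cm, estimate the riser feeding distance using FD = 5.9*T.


Formula: FD = 5.9 * T  (riser feeding-distance rule)
FD = 5.9 * 7.58 cm = 44.7220 cm

Answer: 44.7220 cm


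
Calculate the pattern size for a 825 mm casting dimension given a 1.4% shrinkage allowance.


Formula: L_pattern = L_casting * (1 + shrinkage_rate/100)
Shrinkage factor = 1 + 1.4/100 = 1.014
L_pattern = 825 mm * 1.014 = 836.5500 mm

Answer: 836.5500 mm


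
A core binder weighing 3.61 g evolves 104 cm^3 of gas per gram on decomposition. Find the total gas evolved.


Formula: V_gas = W_binder * gas_evolution_rate
V = 3.61 g * 104 cm^3/g = 375.4400 cm^3

Final answer: 375.4400 cm^3


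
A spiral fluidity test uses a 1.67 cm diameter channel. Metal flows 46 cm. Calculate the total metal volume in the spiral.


Formula: V = pi * (d/2)^2 * L  (cylinder volume)
Radius = 1.67/2 = 0.835 cm
V = pi * 0.835^2 * 46 = 100.7583 cm^3


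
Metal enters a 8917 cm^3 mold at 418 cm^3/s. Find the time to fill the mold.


Formula: t_fill = V_mold / Q_flow
t = 8917 cm^3 / 418 cm^3/s = 21.3325 s

Final answer: 21.3325 s


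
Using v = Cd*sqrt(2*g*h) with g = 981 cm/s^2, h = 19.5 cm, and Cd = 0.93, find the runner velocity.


Formula: v = Cd * sqrt(2 * g * h)  (Torricelli with discharge coefficient)
2*g*h = 2 * 981 * 19.5 = 38259.0 cm^2/s^2
sqrt(38259.0) = 195.59908 cm/s
v = 0.93 * 195.59908 = 181.9071 cm/s

Answer: 181.9071 cm/s


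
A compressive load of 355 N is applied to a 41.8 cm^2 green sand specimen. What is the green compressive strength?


Formula: Compressive Strength = Force / Area
Strength = 355 N / 41.8 cm^2 = 8.4928 N/cm^2

Final answer: 8.4928 N/cm^2


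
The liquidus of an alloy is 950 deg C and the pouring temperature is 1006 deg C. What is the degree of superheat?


Formula: Superheat = T_pour - T_melt
Superheat = 1006 - 950 = 56 deg C

56 deg C


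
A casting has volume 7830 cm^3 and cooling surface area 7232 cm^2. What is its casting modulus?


Formula: Casting Modulus M = V / A
M = 7830 cm^3 / 7232 cm^2 = 1.0827 cm


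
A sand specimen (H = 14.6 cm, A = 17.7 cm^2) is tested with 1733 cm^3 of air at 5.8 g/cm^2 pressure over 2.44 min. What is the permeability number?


Formula: Permeability Number P = (V * H) / (p * A * t)
Numerator: V * H = 1733 * 14.6 = 25301.8
Denominator: p * A * t = 5.8 * 17.7 * 2.44 = 250.4904
P = 25301.8 / 250.4904 = 101.0091

Answer: 101.0091


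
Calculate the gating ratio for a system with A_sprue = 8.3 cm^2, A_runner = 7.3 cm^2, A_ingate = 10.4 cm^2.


Sprue:Runner:Ingate = 1 : 7.3/8.3 : 10.4/8.3 = 1:0.88:1.25

Answer: 1:0.88:1.25


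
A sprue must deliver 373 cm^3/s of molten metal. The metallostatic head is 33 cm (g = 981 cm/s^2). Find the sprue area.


Formula: v = sqrt(2*g*h), A = Q/v
Velocity: v = sqrt(2 * 981 * 33) = sqrt(64746) = 254.4524 cm/s
Sprue area: A = Q / v = 373 / 254.4524 = 1.4659 cm^2

1.4659 cm^2


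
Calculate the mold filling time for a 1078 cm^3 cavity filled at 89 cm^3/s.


Formula: t_fill = V_mold / Q_flow
t = 1078 cm^3 / 89 cm^3/s = 12.1124 s


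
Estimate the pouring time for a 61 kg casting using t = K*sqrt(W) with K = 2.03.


Formula: t = K * sqrt(W)
sqrt(W) = sqrt(61) = 7.81025
t = 2.03 * 7.81025 = 15.8548 s

15.8548 s


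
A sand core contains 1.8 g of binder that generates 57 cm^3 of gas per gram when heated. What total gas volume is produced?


Formula: V_gas = W_binder * gas_evolution_rate
V = 1.8 g * 57 cm^3/g = 102.6000 cm^3

Answer: 102.6000 cm^3


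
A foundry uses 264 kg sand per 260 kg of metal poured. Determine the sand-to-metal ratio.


Formula: Sand-to-Metal Ratio = W_sand / W_metal
Ratio = 264 kg / 260 kg = 1.0154

Final answer: 1.0154


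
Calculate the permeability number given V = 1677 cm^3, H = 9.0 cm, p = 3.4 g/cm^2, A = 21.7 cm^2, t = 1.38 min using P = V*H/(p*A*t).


Formula: Permeability Number P = (V * H) / (p * A * t)
Numerator: V * H = 1677 * 9.0 = 15093.0
Denominator: p * A * t = 3.4 * 21.7 * 1.38 = 101.8164
P = 15093.0 / 101.8164 = 148.2374

Answer: 148.2374


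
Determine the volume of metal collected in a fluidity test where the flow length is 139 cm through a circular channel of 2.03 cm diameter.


Formula: V = pi * (d/2)^2 * L  (cylinder volume)
Radius = 2.03/2 = 1.015 cm
V = pi * 1.015^2 * 139 = 449.8801 cm^3

449.8801 cm^3


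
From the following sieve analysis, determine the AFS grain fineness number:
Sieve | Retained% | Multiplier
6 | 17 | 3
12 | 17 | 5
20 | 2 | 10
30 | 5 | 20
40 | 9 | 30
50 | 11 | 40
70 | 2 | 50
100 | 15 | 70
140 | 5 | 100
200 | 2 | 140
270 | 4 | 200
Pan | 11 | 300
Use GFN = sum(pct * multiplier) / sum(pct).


Formula: GFN = sum(pct * multiplier) / sum(pct)
sum(pct * multiplier) = 6996
sum(pct) = 100
GFN = 6996 / 100 = 69.96

Final answer: 69.96


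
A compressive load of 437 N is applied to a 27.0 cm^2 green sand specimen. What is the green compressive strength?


Formula: Compressive Strength = Force / Area
Strength = 437 N / 27.0 cm^2 = 16.1852 N/cm^2

Answer: 16.1852 N/cm^2


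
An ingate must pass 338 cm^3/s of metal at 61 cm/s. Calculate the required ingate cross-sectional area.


Formula: A_ingate = Q / v  (continuity equation)
A = 338 cm^3/s / 61 cm/s = 5.5410 cm^2

Final answer: 5.5410 cm^2


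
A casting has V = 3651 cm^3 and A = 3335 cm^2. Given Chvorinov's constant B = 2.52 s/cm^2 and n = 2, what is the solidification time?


Formula: t_s = B * (V/A)^n  (Chvorinov's rule, n=2)
Modulus M = V/A = 3651/3335 = 1.094753 cm
M^2 = 1.094753^2 = 1.198484 cm^2
t_s = 2.52 * 1.198484 = 3.0202 s

3.0202 s


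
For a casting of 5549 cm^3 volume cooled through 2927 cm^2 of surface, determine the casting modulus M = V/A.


Formula: Casting Modulus M = V / A
M = 5549 cm^3 / 2927 cm^2 = 1.8958 cm


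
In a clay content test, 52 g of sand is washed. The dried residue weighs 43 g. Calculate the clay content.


Formula: Clay% = (W_total - W_washed) / W_total * 100
Clay mass = 52 - 43 = 9 g
Clay% = 9 / 52 * 100 = 17.3077%

Answer: 17.3077%


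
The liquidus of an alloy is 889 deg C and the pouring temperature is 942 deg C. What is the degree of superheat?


Formula: Superheat = T_pour - T_melt
Superheat = 942 - 889 = 53 deg C


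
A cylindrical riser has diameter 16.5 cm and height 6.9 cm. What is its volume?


Formula: V = pi * (D/2)^2 * H  (cylinder volume)
Radius = D/2 = 16.5/2 = 8.25 cm
V = pi * 8.25^2 * 6.9 = 1475.3901 cm^3

1475.3901 cm^3


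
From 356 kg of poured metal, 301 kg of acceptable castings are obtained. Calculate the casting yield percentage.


Formula: Casting Yield = (W_good / W_total) * 100
Yield = (301 kg / 356 kg) * 100 = 84.5506%

Answer: 84.5506%


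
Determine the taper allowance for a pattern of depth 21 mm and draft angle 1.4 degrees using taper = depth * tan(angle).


Formula: taper = depth * tan(draft_angle)
tan(1.4 deg) = 0.0244395
taper = 21 mm * 0.0244395 = 0.5132 mm

Answer: 0.5132 mm


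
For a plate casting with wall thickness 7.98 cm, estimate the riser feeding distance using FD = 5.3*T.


Formula: FD = 5.3 * T  (riser feeding-distance rule)
FD = 5.3 * 7.98 cm = 42.2940 cm

42.2940 cm


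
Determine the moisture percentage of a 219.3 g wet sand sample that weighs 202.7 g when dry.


Formula: MC = (W_wet - W_dry) / W_wet * 100
Water mass = 219.3 - 202.7 = 16.6 g
MC = 16.6 / 219.3 * 100 = 7.5695%


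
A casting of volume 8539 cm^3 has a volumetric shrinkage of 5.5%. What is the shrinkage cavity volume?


Formula: V_shrink = V_casting * shrinkage_pct / 100
V_shrink = 8539 cm^3 * 5.5 / 100 = 469.6450 cm^3

Answer: 469.6450 cm^3


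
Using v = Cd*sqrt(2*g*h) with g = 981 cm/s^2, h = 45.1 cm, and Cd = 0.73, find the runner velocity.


Formula: v = Cd * sqrt(2 * g * h)  (Torricelli with discharge coefficient)
2*g*h = 2 * 981 * 45.1 = 88486.2 cm^2/s^2
sqrt(88486.2) = 297.46630 cm/s
v = 0.73 * 297.46630 = 217.1504 cm/s


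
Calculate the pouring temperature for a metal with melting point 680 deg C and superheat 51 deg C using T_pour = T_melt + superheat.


Formula: T_pour = T_melt + Superheat
T_pour = 680 + 51 = 731 deg C

Final answer: 731 deg C


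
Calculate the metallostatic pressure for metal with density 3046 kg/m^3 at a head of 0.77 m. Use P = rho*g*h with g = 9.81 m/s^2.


Formula: P = rho * g * h
rho * g = 3046 * 9.81 = 29881.26 N/m^3
P = 29881.26 * 0.77 = 23008.5702 Pa

Final answer: 23008.5702 Pa


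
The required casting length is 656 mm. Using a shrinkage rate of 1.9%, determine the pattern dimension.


Formula: L_pattern = L_casting * (1 + shrinkage_rate/100)
Shrinkage factor = 1 + 1.9/100 = 1.019
L_pattern = 656 mm * 1.019 = 668.4640 mm

Final answer: 668.4640 mm


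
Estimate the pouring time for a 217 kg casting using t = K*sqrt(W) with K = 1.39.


Formula: t = K * sqrt(W)
sqrt(W) = sqrt(217) = 14.73092
t = 1.39 * 14.73092 = 20.4760 s


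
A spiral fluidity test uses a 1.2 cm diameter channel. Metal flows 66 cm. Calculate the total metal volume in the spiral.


Formula: V = pi * (d/2)^2 * L  (cylinder volume)
Radius = 1.2/2 = 0.6 cm
V = pi * 0.6^2 * 66 = 74.6442 cm^3

74.6442 cm^3


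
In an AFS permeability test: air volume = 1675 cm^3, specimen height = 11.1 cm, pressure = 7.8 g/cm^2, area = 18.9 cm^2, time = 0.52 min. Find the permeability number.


Formula: Permeability Number P = (V * H) / (p * A * t)
Numerator: V * H = 1675 * 11.1 = 18592.5
Denominator: p * A * t = 7.8 * 18.9 * 0.52 = 76.6584
P = 18592.5 / 76.6584 = 242.5370


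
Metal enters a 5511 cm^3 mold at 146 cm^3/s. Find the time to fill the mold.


Formula: t_fill = V_mold / Q_flow
t = 5511 cm^3 / 146 cm^3/s = 37.7466 s

Final answer: 37.7466 s


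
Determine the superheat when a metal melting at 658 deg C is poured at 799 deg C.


Formula: Superheat = T_pour - T_melt
Superheat = 799 - 658 = 141 deg C

Answer: 141 deg C


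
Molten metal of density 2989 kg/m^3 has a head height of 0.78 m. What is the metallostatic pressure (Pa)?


Formula: P = rho * g * h
rho * g = 2989 * 9.81 = 29322.09 N/m^3
P = 29322.09 * 0.78 = 22871.2302 Pa

Answer: 22871.2302 Pa


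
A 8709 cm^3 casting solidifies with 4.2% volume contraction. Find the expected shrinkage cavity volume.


Formula: V_shrink = V_casting * shrinkage_pct / 100
V_shrink = 8709 cm^3 * 4.2 / 100 = 365.7780 cm^3


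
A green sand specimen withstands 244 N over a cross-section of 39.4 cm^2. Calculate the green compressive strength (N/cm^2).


Formula: Compressive Strength = Force / Area
Strength = 244 N / 39.4 cm^2 = 6.1929 N/cm^2

Final answer: 6.1929 N/cm^2


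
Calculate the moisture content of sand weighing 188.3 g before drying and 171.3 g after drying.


Formula: MC = (W_wet - W_dry) / W_wet * 100
Water mass = 188.3 - 171.3 = 17.0 g
MC = 17.0 / 188.3 * 100 = 9.0281%

Answer: 9.0281%


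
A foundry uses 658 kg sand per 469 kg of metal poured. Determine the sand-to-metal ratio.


Formula: Sand-to-Metal Ratio = W_sand / W_metal
Ratio = 658 kg / 469 kg = 1.4030

1.4030


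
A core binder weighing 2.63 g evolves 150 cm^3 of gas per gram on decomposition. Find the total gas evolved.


Formula: V_gas = W_binder * gas_evolution_rate
V = 2.63 g * 150 cm^3/g = 394.5000 cm^3


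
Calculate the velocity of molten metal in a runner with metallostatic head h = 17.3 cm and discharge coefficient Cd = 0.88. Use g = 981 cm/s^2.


Formula: v = Cd * sqrt(2 * g * h)  (Torricelli with discharge coefficient)
2*g*h = 2 * 981 * 17.3 = 33942.6 cm^2/s^2
sqrt(33942.6) = 184.23518 cm/s
v = 0.88 * 184.23518 = 162.1270 cm/s


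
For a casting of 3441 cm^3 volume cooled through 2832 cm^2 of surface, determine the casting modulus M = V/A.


Formula: Casting Modulus M = V / A
M = 3441 cm^3 / 2832 cm^2 = 1.2150 cm


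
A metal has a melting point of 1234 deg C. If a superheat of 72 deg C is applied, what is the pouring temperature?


Formula: T_pour = T_melt + Superheat
T_pour = 1234 + 72 = 1306 deg C

Answer: 1306 deg C


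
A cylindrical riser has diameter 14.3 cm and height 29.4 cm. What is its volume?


Formula: V = pi * (D/2)^2 * H  (cylinder volume)
Radius = D/2 = 14.3/2 = 7.15 cm
V = pi * 7.15^2 * 29.4 = 4721.8185 cm^3

Answer: 4721.8185 cm^3


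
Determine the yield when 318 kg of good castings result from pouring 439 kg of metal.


Formula: Casting Yield = (W_good / W_total) * 100
Yield = (318 kg / 439 kg) * 100 = 72.4374%

Answer: 72.4374%


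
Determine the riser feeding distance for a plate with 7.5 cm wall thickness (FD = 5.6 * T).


Formula: FD = 5.6 * T  (riser feeding-distance rule)
FD = 5.6 * 7.5 cm = 42.0000 cm


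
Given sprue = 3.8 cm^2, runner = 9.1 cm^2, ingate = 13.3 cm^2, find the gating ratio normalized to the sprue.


Sprue:Runner:Ingate = 1 : 9.1/3.8 : 13.3/3.8 = 1:2.39:3.50

Final answer: 1:2.39:3.50


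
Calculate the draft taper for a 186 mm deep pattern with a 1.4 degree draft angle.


Formula: taper = depth * tan(draft_angle)
tan(1.4 deg) = 0.0244395
taper = 186 mm * 0.0244395 = 4.5457 mm


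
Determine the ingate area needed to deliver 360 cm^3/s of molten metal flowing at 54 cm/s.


Formula: A_ingate = Q / v  (continuity equation)
A = 360 cm^3/s / 54 cm/s = 6.6667 cm^2


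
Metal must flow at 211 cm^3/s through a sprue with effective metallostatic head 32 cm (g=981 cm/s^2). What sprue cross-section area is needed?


Formula: v = sqrt(2*g*h), A = Q/v
Velocity: v = sqrt(2 * 981 * 32) = sqrt(62784) = 250.5674 cm/s
Sprue area: A = Q / v = 211 / 250.5674 = 0.8421 cm^2

Final answer: 0.8421 cm^2


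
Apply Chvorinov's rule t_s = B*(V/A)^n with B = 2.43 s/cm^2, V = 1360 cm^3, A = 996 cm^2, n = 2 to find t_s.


Formula: t_s = B * (V/A)^n  (Chvorinov's rule, n=2)
Modulus M = V/A = 1360/996 = 1.365462 cm
M^2 = 1.365462^2 = 1.864486 cm^2
t_s = 2.43 * 1.864486 = 4.5307 s

Answer: 4.5307 s


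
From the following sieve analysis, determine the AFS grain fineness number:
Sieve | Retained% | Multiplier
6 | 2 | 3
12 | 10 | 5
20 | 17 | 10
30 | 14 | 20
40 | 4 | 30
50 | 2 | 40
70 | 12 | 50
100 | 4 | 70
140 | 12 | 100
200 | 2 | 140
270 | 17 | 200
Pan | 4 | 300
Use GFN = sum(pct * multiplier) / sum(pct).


Formula: GFN = sum(pct * multiplier) / sum(pct)
sum(pct * multiplier) = 7666
sum(pct) = 100
GFN = 7666 / 100 = 76.66

76.66


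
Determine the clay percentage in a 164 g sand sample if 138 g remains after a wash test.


Formula: Clay% = (W_total - W_washed) / W_total * 100
Clay mass = 164 - 138 = 26 g
Clay% = 26 / 164 * 100 = 15.8537%

Final answer: 15.8537%


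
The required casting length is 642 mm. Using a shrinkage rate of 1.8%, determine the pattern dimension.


Formula: L_pattern = L_casting * (1 + shrinkage_rate/100)
Shrinkage factor = 1 + 1.8/100 = 1.018
L_pattern = 642 mm * 1.018 = 653.5560 mm

Answer: 653.5560 mm


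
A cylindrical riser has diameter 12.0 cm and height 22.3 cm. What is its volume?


Formula: V = pi * (D/2)^2 * H  (cylinder volume)
Radius = D/2 = 12.0/2 = 6.0 cm
V = pi * 6.0^2 * 22.3 = 2522.0706 cm^3

Answer: 2522.0706 cm^3


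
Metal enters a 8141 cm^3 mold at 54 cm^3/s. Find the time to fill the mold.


Formula: t_fill = V_mold / Q_flow
t = 8141 cm^3 / 54 cm^3/s = 150.7593 s

Final answer: 150.7593 s


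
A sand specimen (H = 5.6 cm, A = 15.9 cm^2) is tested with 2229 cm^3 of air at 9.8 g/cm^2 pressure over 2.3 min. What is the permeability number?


Formula: Permeability Number P = (V * H) / (p * A * t)
Numerator: V * H = 2229 * 5.6 = 12482.4
Denominator: p * A * t = 9.8 * 15.9 * 2.3 = 358.386
P = 12482.4 / 358.386 = 34.8295

Answer: 34.8295


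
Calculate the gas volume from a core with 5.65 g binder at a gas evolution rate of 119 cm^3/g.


Formula: V_gas = W_binder * gas_evolution_rate
V = 5.65 g * 119 cm^3/g = 672.3500 cm^3


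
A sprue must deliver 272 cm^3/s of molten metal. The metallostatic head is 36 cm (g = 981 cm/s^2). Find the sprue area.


Formula: v = sqrt(2*g*h), A = Q/v
Velocity: v = sqrt(2 * 981 * 36) = sqrt(70632) = 265.7668 cm/s
Sprue area: A = Q / v = 272 / 265.7668 = 1.0235 cm^2

1.0235 cm^2


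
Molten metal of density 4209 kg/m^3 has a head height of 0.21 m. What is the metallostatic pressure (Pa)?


Formula: P = rho * g * h
rho * g = 4209 * 9.81 = 41290.29 N/m^3
P = 41290.29 * 0.21 = 8670.9609 Pa


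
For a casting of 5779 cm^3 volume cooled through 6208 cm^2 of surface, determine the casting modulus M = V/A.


Formula: Casting Modulus M = V / A
M = 5779 cm^3 / 6208 cm^2 = 0.9309 cm

Answer: 0.9309 cm


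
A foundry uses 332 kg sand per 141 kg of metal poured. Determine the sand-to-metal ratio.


Formula: Sand-to-Metal Ratio = W_sand / W_metal
Ratio = 332 kg / 141 kg = 2.3546

Answer: 2.3546


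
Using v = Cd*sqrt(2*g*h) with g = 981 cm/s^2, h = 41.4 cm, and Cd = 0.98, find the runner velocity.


Formula: v = Cd * sqrt(2 * g * h)  (Torricelli with discharge coefficient)
2*g*h = 2 * 981 * 41.4 = 81226.8 cm^2/s^2
sqrt(81226.8) = 285.00316 cm/s
v = 0.98 * 285.00316 = 279.3031 cm/s


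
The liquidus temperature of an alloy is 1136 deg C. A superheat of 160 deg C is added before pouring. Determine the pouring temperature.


Formula: T_pour = T_melt + Superheat
T_pour = 1136 + 160 = 1296 deg C

Answer: 1296 deg C


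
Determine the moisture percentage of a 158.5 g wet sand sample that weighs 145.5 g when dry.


Formula: MC = (W_wet - W_dry) / W_wet * 100
Water mass = 158.5 - 145.5 = 13.0 g
MC = 13.0 / 158.5 * 100 = 8.2019%


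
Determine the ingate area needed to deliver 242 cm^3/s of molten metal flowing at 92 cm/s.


Formula: A_ingate = Q / v  (continuity equation)
A = 242 cm^3/s / 92 cm/s = 2.6304 cm^2

Final answer: 2.6304 cm^2


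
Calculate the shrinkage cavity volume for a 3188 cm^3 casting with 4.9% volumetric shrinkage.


Formula: V_shrink = V_casting * shrinkage_pct / 100
V_shrink = 3188 cm^3 * 4.9 / 100 = 156.2120 cm^3

156.2120 cm^3


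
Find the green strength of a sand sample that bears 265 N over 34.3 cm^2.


Formula: Compressive Strength = Force / Area
Strength = 265 N / 34.3 cm^2 = 7.7259 N/cm^2

Answer: 7.7259 N/cm^2


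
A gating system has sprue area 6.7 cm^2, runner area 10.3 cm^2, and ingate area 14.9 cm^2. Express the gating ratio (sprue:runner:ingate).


Sprue:Runner:Ingate = 1 : 10.3/6.7 : 14.9/6.7 = 1:1.54:2.22

Final answer: 1:1.54:2.22


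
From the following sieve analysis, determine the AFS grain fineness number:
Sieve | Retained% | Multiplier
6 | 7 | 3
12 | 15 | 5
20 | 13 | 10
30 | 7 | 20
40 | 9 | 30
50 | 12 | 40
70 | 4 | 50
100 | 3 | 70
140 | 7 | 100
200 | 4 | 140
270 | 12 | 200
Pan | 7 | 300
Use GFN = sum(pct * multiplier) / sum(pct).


Formula: GFN = sum(pct * multiplier) / sum(pct)
sum(pct * multiplier) = 7286
sum(pct) = 100
GFN = 7286 / 100 = 72.86


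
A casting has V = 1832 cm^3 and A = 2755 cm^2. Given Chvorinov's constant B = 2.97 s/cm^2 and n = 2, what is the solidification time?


Formula: t_s = B * (V/A)^n  (Chvorinov's rule, n=2)
Modulus M = V/A = 1832/2755 = 0.664973 cm
M^2 = 0.664973^2 = 0.442189 cm^2
t_s = 2.97 * 0.442189 = 1.3133 s

1.3133 s


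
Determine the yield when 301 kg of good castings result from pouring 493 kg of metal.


Formula: Casting Yield = (W_good / W_total) * 100
Yield = (301 kg / 493 kg) * 100 = 61.0548%

61.0548%


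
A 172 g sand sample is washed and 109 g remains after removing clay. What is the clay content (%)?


Formula: Clay% = (W_total - W_washed) / W_total * 100
Clay mass = 172 - 109 = 63 g
Clay% = 63 / 172 * 100 = 36.6279%

Final answer: 36.6279%


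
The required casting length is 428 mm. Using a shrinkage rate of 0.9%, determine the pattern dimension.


Formula: L_pattern = L_casting * (1 + shrinkage_rate/100)
Shrinkage factor = 1 + 0.9/100 = 1.009
L_pattern = 428 mm * 1.009 = 431.8520 mm


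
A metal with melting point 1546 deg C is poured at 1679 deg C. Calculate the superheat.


Formula: Superheat = T_pour - T_melt
Superheat = 1679 - 1546 = 133 deg C

Answer: 133 deg C


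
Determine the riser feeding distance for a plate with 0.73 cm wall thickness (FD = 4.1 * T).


Formula: FD = 4.1 * T  (riser feeding-distance rule)
FD = 4.1 * 0.73 cm = 2.9930 cm

Answer: 2.9930 cm


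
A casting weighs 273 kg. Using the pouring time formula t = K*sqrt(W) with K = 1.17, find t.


Formula: t = K * sqrt(W)
sqrt(W) = sqrt(273) = 16.52271
t = 1.17 * 16.52271 = 19.3316 s

Answer: 19.3316 s


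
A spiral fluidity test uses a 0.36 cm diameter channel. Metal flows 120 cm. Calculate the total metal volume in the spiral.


Formula: V = pi * (d/2)^2 * L  (cylinder volume)
Radius = 0.36/2 = 0.18 cm
V = pi * 0.18^2 * 120 = 12.2145 cm^3

Final answer: 12.2145 cm^3


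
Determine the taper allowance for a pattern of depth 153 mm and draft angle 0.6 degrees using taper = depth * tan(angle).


Formula: taper = depth * tan(draft_angle)
tan(0.6 deg) = 0.0104724
taper = 153 mm * 0.0104724 = 1.6023 mm

Final answer: 1.6023 mm


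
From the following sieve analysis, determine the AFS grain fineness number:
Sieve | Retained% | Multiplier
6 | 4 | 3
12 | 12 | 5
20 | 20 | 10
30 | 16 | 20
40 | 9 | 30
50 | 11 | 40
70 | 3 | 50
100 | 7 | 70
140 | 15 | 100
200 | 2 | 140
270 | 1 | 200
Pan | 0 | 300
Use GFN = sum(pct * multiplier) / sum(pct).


Formula: GFN = sum(pct * multiplier) / sum(pct)
sum(pct * multiplier) = 3922
sum(pct) = 100
GFN = 3922 / 100 = 39.22


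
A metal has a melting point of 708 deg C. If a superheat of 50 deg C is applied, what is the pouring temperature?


Formula: T_pour = T_melt + Superheat
T_pour = 708 + 50 = 758 deg C

Final answer: 758 deg C


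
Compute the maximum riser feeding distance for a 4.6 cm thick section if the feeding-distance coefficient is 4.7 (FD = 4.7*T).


Formula: FD = 4.7 * T  (riser feeding-distance rule)
FD = 4.7 * 4.6 cm = 21.6200 cm


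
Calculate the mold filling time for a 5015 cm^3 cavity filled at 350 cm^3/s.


Formula: t_fill = V_mold / Q_flow
t = 5015 cm^3 / 350 cm^3/s = 14.3286 s

Answer: 14.3286 s


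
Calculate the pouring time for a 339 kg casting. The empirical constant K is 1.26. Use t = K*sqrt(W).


Formula: t = K * sqrt(W)
sqrt(W) = sqrt(339) = 18.41195
t = 1.26 * 18.41195 = 23.1991 s

Answer: 23.1991 s


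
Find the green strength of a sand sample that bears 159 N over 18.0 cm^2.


Formula: Compressive Strength = Force / Area
Strength = 159 N / 18.0 cm^2 = 8.8333 N/cm^2

8.8333 N/cm^2


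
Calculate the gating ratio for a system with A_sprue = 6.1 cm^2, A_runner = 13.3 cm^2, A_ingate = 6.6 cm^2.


Sprue:Runner:Ingate = 1 : 13.3/6.1 : 6.6/6.1 = 1:2.18:1.08

Answer: 1:2.18:1.08


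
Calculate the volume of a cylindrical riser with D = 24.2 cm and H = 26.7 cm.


Formula: V = pi * (D/2)^2 * H  (cylinder volume)
Radius = D/2 = 24.2/2 = 12.1 cm
V = pi * 12.1^2 * 26.7 = 12280.9475 cm^3


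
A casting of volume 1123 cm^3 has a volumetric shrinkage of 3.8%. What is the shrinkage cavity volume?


Formula: V_shrink = V_casting * shrinkage_pct / 100
V_shrink = 1123 cm^3 * 3.8 / 100 = 42.6740 cm^3


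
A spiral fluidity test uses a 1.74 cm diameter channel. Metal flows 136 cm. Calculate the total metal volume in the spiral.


Formula: V = pi * (d/2)^2 * L  (cylinder volume)
Radius = 1.74/2 = 0.87 cm
V = pi * 0.87^2 * 136 = 323.3905 cm^3

323.3905 cm^3


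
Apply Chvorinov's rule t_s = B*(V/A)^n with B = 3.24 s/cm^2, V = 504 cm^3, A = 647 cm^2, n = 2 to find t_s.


Formula: t_s = B * (V/A)^n  (Chvorinov's rule, n=2)
Modulus M = V/A = 504/647 = 0.778980 cm
M^2 = 0.778980^2 = 0.606810 cm^2
t_s = 3.24 * 0.606810 = 1.9661 s


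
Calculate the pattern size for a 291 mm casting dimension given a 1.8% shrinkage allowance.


Formula: L_pattern = L_casting * (1 + shrinkage_rate/100)
Shrinkage factor = 1 + 1.8/100 = 1.018
L_pattern = 291 mm * 1.018 = 296.2380 mm

Answer: 296.2380 mm
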